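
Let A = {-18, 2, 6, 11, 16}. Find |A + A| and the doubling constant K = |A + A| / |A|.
K = |A + A| / |A| = 14/5

Enumerate A + A = {a + b : a, b ∈ A}. With |A| = 5, there are |A|^2 = 25 ordered sum pairs; collecting distinct values, A + A = {-36, -16, -12, -7, -2, 4, 8, 12, 13, 17, 18, 22, 27, 32}, so |A + A| = 14. Thus K = 14/5. For comparison, the minimum possible |A + A| over all 5-element sets is 2·5 − 1 = 9 (so min K = 9/5), attained only by arithmetic progressions.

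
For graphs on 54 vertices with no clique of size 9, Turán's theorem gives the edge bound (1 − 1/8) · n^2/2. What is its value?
Turán density bound = (7/8) · 54^2/2 = 5103/4 ≈ 1275.75

Turán's theorem: ex(n, K_{r+1}) is achieved by the complete r-partite Turán graph T(n, r) with parts as balanced as possible, and is at most (1 − 1/r) · n^2/2. For r = 8, n = 54: the density bound is (7/8) · 2916/2 = 5103/4 ≈ 1275.75. The integer-valued extremum is e(T(54, 8)) = 1275, which is strictly less than the density bound 5103/4 since 8 ∤ 54 (the parts of T(54, 8) cannot all be equal).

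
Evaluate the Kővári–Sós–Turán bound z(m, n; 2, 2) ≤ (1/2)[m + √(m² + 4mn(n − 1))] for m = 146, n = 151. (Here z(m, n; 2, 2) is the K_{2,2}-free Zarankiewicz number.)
z(146, 151; 2, 2) ≤ (1/2)[146 + √(146² + 4·146·151·150)] = (1/2)[146 + √13248916] = 1892.953

Kővári–Sós–Turán: let r_1, ..., r_146 be the row sums and z = Σ r_i the total number of 1s. Each pair of columns can share at most one row with both entries 1 (else a 2×2 all-ones block appears), so Σ_i C(r_i, 2) ≤ C(151, 2) = 11325. By convexity Σ_i C(r_i, 2) ≥ 146·C(z/146, 2) = z(z − 146)/(2·146), giving z² − 146z − 146·151·150 ≤ 0 and hence z ≤ (1/2)[146 + √(21316 + 4·3306900)] = (1/2)[146 + √13248916] ≈ (1/2)(146 + 3639.906) = 1892.953.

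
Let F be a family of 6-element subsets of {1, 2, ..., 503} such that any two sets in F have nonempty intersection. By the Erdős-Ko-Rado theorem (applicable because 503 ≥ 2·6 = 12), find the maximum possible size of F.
max |F| = C(502, 5) = 260411458350

Erdős-Ko-Rado (1961): when n ≥ 2k, max |F| = C(n−1, k−1). The bound is attained by the star {A : i ∈ A} for any fixed i ∈ [n]. Here C(503−1, 6−1) = C(502, 5) = 260411458350.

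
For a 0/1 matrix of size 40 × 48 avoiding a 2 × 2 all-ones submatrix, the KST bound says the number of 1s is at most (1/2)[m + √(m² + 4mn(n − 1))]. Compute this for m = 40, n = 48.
z(40, 48; 2, 2) ≤ (1/2)[40 + √(40² + 4·40·48·47)] = (1/2)[40 + √362560] = 321.0648

Kővári–Sós–Turán: let r_1, ..., r_40 be the row sums and z = Σ r_i the total number of 1s. Each pair of columns can share at most one row with both entries 1 (else a 2×2 all-ones block appears), so Σ_i C(r_i, 2) ≤ C(48, 2) = 1128. By convexity Σ_i C(r_i, 2) ≥ 40·C(z/40, 2) = z(z − 40)/(2·40), giving z² − 40z − 40·48·47 ≤ 0 and hence z ≤ (1/2)[40 + √(1600 + 4·90240)] = (1/2)[40 + √362560] ≈ (1/2)(40 + 602.1296) = 321.0648.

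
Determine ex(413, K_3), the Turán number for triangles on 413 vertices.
ex(413, K_3) = ⌊413^2/4⌋ = 42642

Mantel (1907): a triangle-free graph on n vertices has at most ⌊n^2/4⌋ edges, with equality for the complete bipartite graph K_{⌊n/2⌋, ⌈n/2⌉}. For n = 413: ⌊413^2/4⌋ = ⌊170569/4⌋ = 42642. The extremal graph is K_{206, 207}, which has 206·207 = 42642 edges.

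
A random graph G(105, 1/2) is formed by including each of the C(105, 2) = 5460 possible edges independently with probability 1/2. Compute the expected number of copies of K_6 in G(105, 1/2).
E[# K_6] = C(105, 6) · (1/2)^C(6, 2) = 1609344100 / 2^15 = 402336025/8192 ≈ 49113.284302

For each 6-subset S of vertices (there are C(105, 6) = 1609344100 such S), let X_S = 1 if S induces a K_6 (all C(6, 2) = 15 edges present). Then P(X_S = 1) = (1/2)^15 = 1/32768. By linearity of expectation, E[# K_6] = C(105, 6) · (1/2)^15 = 1609344100 / 32768 = 402336025/8192 ≈ 49113.284302.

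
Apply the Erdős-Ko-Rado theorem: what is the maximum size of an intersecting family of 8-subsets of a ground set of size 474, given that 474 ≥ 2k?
max |F| = C(473, 7) = 1005140898156252

The Erdős-Ko-Rado theorem states: for n ≥ 2k, an intersecting family of k-subsets of an n-element set has size at most C(n − 1, k − 1), with equality for 'star' families {A ⊆ [n] : |A| = k, i ∈ A} (fix an element i). For n = 474, k = 8: C(473, 7) = 1005140898156252.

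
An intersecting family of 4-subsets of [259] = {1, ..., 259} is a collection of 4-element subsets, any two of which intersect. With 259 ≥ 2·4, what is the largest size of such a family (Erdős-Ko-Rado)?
max |F| = C(258, 3) = 2829056

Erdős-Ko-Rado (1961): when n ≥ 2k, max |F| = C(n−1, k−1). The bound is attained by the star {A : i ∈ A} for any fixed i ∈ [n]. Here C(259−1, 4−1) = C(258, 3) = 2829056.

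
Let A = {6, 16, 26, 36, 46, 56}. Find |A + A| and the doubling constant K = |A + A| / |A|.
K = |A + A| / |A| = 11/6

Enumerate A + A = {a + b : a, b ∈ A}. With |A| = 6, there are |A|^2 = 36 ordered sum pairs; collecting distinct values, A + A = {12, 22, 32, 42, 52, 62, 72, 82, 92, 102, 112}, so |A + A| = 11. Thus K = 11/6. Here |A + A| = 2|A| − 1 = 11, the minimum possible — so K = 11/6 is minimal, which holds iff A is an arithmetic progression.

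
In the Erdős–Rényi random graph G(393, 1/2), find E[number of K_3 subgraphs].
E[# K_3] = C(393, 3) · (1/2)^C(3, 2) = 10039316 / 2^3 = 2509829/2 = 1254914.5

For each 3-subset S of vertices (there are C(393, 3) = 10039316 such S), let X_S = 1 if S induces a K_3 (all C(3, 2) = 3 edges present). Then P(X_S = 1) = (1/2)^3 = 1/8. By linearity of expectation, E[# K_3] = C(393, 3) · (1/2)^3 = 10039316 / 8 = 2509829/2 = 1254914.5.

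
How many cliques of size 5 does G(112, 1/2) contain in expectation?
E[# K_5] = C(112, 5) · (1/2)^C(5, 2) = 134153712 / 2^10 = 8384607/64 = 131009.484375

For each 5-subset S of vertices (there are C(112, 5) = 134153712 such S), let X_S = 1 if S induces a K_5 (all C(5, 2) = 10 edges present). Then P(X_S = 1) = (1/2)^10 = 1/1024. By linearity of expectation, E[# K_5] = C(112, 5) · (1/2)^10 = 134153712 / 1024 = 8384607/64 = 131009.484375.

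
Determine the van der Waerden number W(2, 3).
W(2, 3) = 9

Lower bound: the 2-colouring RRBBRRBB of {1, ..., 8} (R at positions {1, 2, 5, 6}, B at {3, 4, 7, 8}) contains no monochromatic 3-term AP, so W(2, 3) > 8. Upper bound: a case analysis on any 2-colouring of {1, ..., 9} forces such an AP. Hence W(2, 3) = 9.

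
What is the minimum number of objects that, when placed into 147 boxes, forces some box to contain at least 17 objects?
n = (17 − 1)·147 + 1 = 2353

By the generalised pigeonhole principle, to guarantee some box contains ≥ r objects we need more than (r − 1) · k objects total. Threshold: n = (r − 1) · k + 1. With r = 17 and k = 147: n = 16 · 147 + 1 = 2352 + 1 = 2353. For n = 2352 = 16 · 147, we can put exactly 16 objects in every box, avoiding 17 in any single one — so 2353 is tight.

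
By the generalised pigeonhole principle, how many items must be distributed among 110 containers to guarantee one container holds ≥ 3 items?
n = (3 − 1)·110 + 1 = 221

By the generalised pigeonhole principle, to guarantee some box contains ≥ r objects we need more than (r − 1) · k objects total. Threshold: n = (r − 1) · k + 1. With r = 3 and k = 110: n = 2 · 110 + 1 = 220 + 1 = 221. For n = 220 = 2 · 110, we can put exactly 2 objects in every box, avoiding 3 in any single one — so 221 is tight.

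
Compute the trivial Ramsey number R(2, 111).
R(2, 111) = 111

R(2, k) = k for all k ≥ 2: in a 2-colouring of K_k, either some edge is red (a red K_2) or all edges are blue (a blue K_k). And K_{110} coloured all-blue has no blue K_111, so R(2, 111) > 110. Hence R(2, 111) = 111.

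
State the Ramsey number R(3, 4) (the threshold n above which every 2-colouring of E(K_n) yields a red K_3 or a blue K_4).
R(3, 4) = 9

Lower bound: an explicit 2-colouring of K_{8} (typically a Paley-type or other structured construction) avoids a red K_3 and a blue K_4, showing R(3, 4) > 8.
Upper bound: the Erdős–Szekeres recurrence R(r, t') ≤ R(r−1, t') + R(r, t'−1) (with the −1 refinement when both summands are even) yields R(3, 4) ≤ 9.
Hence R(3, 4) = 9.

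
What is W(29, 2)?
W(29, 2) = 29 + 1 = 30

A 2-term AP is any pair of integers, so a monochromatic 2-AP exists iff some colour is used at least twice. With 29 colours, the colouring i ↦ i on {1, ..., 29} uses each colour once, avoiding any monochromatic pair, so W(29, 2) > 29. For {1, ..., 30}, pigeonhole forces two integers of the same colour, which form a monochromatic 2-AP. Hence W(29, 2) = 30.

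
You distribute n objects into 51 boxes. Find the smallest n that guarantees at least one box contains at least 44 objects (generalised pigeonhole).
n = (44 − 1)·51 + 1 = 2194

By the generalised pigeonhole principle, to guarantee some box contains ≥ r objects we need more than (r − 1) · k objects total. Threshold: n = (r − 1) · k + 1. With r = 44 and k = 51: n = 43 · 51 + 1 = 2193 + 1 = 2194. For n = 2193 = 43 · 51, we can put exactly 43 objects in every box, avoiding 44 in any single one — so 2194 is tight.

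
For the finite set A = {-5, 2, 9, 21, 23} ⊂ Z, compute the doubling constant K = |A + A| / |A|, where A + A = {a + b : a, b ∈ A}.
K = |A + A| / |A| = 13/5

Enumerate A + A = {a + b : a, b ∈ A}. With |A| = 5, there are |A|^2 = 25 ordered sum pairs; collecting distinct values, A + A = {-10, -3, 4, 11, 16, 18, 23, 25, 30, 32, 42, 44, 46}, so |A + A| = 13. Thus K = 13/5. For comparison, the minimum possible |A + A| over all 5-element sets is 2·5 − 1 = 9 (so min K = 9/5), attained only by arithmetic progressions.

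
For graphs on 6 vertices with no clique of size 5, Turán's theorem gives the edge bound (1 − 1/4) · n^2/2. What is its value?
Turán density bound = (3/4) · 6^2/2 = 27/2 ≈ 13.5

Turán's theorem: ex(n, K_{r+1}) is achieved by the complete r-partite Turán graph T(n, r) with parts as balanced as possible, and is at most (1 − 1/r) · n^2/2. For r = 4, n = 6: the density bound is (3/4) · 36/2 = 27/2 ≈ 13.5. The integer-valued extremum is e(T(6, 4)) = 13, which is strictly less than the density bound 27/2 since 4 ∤ 6 (the parts of T(6, 4) cannot all be equal).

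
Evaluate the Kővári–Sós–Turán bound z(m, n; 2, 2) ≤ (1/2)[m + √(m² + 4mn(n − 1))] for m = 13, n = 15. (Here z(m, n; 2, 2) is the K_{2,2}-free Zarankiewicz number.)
z(13, 15; 2, 2) ≤ (1/2)[13 + √(13² + 4·13·15·14)] = (1/2)[13 + √11089] = 59.1522

Kővári–Sós–Turán: let r_1, ..., r_13 be the row sums and z = Σ r_i the total number of 1s. Each pair of columns can share at most one row with both entries 1 (else a 2×2 all-ones block appears), so Σ_i C(r_i, 2) ≤ C(15, 2) = 105. By convexity Σ_i C(r_i, 2) ≥ 13·C(z/13, 2) = z(z − 13)/(2·13), giving z² − 13z − 13·15·14 ≤ 0 and hence z ≤ (1/2)[13 + √(169 + 4·2730)] = (1/2)[13 + √11089] ≈ (1/2)(13 + 105.3043) = 59.1522.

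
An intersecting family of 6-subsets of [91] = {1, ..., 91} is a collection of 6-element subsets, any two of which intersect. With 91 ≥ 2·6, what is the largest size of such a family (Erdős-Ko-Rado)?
max |F| = C(90, 5) = 43949268

Erdős-Ko-Rado (1961): when n ≥ 2k, max |F| = C(n−1, k−1). The bound is attained by the star {A : i ∈ A} for any fixed i ∈ [n]. Here C(91−1, 6−1) = C(90, 5) = 43949268.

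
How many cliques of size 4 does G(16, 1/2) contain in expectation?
E[# K_4] = C(16, 4) · (1/2)^C(4, 2) = 1820 / 2^6 = 455/16 = 28.4375

For each 4-subset S of vertices (there are C(16, 4) = 1820 such S), let X_S = 1 if S induces a K_4 (all C(4, 2) = 6 edges present). Then P(X_S = 1) = (1/2)^6 = 1/64. By linearity of expectation, E[# K_4] = C(16, 4) · (1/2)^6 = 1820 / 64 = 455/16 = 28.4375.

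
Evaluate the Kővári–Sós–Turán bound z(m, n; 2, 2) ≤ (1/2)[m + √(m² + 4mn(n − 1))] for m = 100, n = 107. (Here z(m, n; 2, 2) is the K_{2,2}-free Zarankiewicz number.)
z(100, 107; 2, 2) ≤ (1/2)[100 + √(100² + 4·100·107·106)] = (1/2)[100 + √4546800] = 1116.1613

Kővári–Sós–Turán: let r_1, ..., r_100 be the row sums and z = Σ r_i the total number of 1s. Each pair of columns can share at most one row with both entries 1 (else a 2×2 all-ones block appears), so Σ_i C(r_i, 2) ≤ C(107, 2) = 5671. By convexity Σ_i C(r_i, 2) ≥ 100·C(z/100, 2) = z(z − 100)/(2·100), giving z² − 100z − 100·107·106 ≤ 0 and hence z ≤ (1/2)[100 + √(10000 + 4·1134200)] = (1/2)[100 + √4546800] ≈ (1/2)(100 + 2132.3227) = 1116.1613.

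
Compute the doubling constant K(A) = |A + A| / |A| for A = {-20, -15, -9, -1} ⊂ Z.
K = |A + A| / |A| = 10/4 = 5/2

Enumerate A + A = {a + b : a, b ∈ A}. With |A| = 4, there are |A|^2 = 16 ordered sum pairs; collecting distinct values, A + A = {-40, -35, -30, -29, -24, -21, -18, -16, -10, -2}, so |A + A| = 10. Thus K = 10/4 = 5/2. For comparison, the minimum possible |A + A| over all 4-element sets is 2·4 − 1 = 7 (so min K = 7/4), attained only by arithmetic progressions.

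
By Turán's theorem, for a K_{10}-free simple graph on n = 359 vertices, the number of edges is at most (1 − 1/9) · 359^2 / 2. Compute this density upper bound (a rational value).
Turán density bound = (8/9) · 359^2/2 = 515524/9 ≈ 57280.4444

Turán's theorem: ex(n, K_{r+1}) is achieved by the complete r-partite Turán graph T(n, r) with parts as balanced as possible, and is at most (1 − 1/r) · n^2/2. For r = 9, n = 359: the density bound is (8/9) · 128881/2 = 515524/9 ≈ 57280.4444. The integer-valued extremum is e(T(359, 9)) = 57280, which is strictly less than the density bound 515524/9 since 9 ∤ 359 (the parts of T(359, 9) cannot all be equal).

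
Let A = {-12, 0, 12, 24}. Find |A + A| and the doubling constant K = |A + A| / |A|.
K = |A + A| / |A| = 7/4

Enumerate A + A = {a + b : a, b ∈ A}. With |A| = 4, there are |A|^2 = 16 ordered sum pairs; collecting distinct values, A + A = {-24, -12, 0, 12, 24, 36, 48}, so |A + A| = 7. Thus K = 7/4. Here |A + A| = 2|A| − 1 = 7, the minimum possible — so K = 7/4 is minimal, which holds iff A is an arithmetic progression.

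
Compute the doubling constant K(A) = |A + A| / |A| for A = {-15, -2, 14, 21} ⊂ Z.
K = |A + A| / |A| = 10/4 = 5/2

Enumerate A + A = {a + b : a, b ∈ A}. With |A| = 4, there are |A|^2 = 16 ordered sum pairs; collecting distinct values, A + A = {-30, -17, -4, -1, 6, 12, 19, 28, 35, 42}, so |A + A| = 10. Thus K = 10/4 = 5/2. For comparison, the minimum possible |A + A| over all 4-element sets is 2·4 − 1 = 7 (so min K = 7/4), attained only by arithmetic progressions.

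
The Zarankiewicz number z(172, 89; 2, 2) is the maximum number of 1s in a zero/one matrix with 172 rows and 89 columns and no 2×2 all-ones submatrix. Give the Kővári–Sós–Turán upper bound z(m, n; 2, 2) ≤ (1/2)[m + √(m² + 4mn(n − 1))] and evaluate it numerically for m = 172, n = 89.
z(172, 89; 2, 2) ≤ (1/2)[172 + √(172² + 4·172·89·88)] = (1/2)[172 + √5418000] = 1249.8299

Kővári–Sós–Turán: let r_1, ..., r_172 be the row sums and z = Σ r_i the total number of 1s. Each pair of columns can share at most one row with both entries 1 (else a 2×2 all-ones block appears), so Σ_i C(r_i, 2) ≤ C(89, 2) = 3916. By convexity Σ_i C(r_i, 2) ≥ 172·C(z/172, 2) = z(z − 172)/(2·172), giving z² − 172z − 172·89·88 ≤ 0 and hence z ≤ (1/2)[172 + √(29584 + 4·1347104)] = (1/2)[172 + √5418000] ≈ (1/2)(172 + 2327.6598) = 1249.8299.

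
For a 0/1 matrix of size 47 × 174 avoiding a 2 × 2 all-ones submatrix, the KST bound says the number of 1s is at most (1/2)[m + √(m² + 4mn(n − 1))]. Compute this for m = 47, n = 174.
z(47, 174; 2, 2) ≤ (1/2)[47 + √(47² + 4·47·174·173)] = (1/2)[47 + √5661385] = 1213.1833

Kővári–Sós–Turán: let r_1, ..., r_47 be the row sums and z = Σ r_i the total number of 1s. Each pair of columns can share at most one row with both entries 1 (else a 2×2 all-ones block appears), so Σ_i C(r_i, 2) ≤ C(174, 2) = 15051. By convexity Σ_i C(r_i, 2) ≥ 47·C(z/47, 2) = z(z − 47)/(2·47), giving z² − 47z − 47·174·173 ≤ 0 and hence z ≤ (1/2)[47 + √(2209 + 4·1414794)] = (1/2)[47 + √5661385] ≈ (1/2)(47 + 2379.3665) = 1213.1833.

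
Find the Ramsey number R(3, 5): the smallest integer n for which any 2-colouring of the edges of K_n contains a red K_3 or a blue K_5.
R(3, 5) = 14

Lower bound: an explicit 2-colouring of K_{13} (typically a Paley-type or other structured construction) avoids a red K_3 and a blue K_5, showing R(3, 5) > 13.
Upper bound: the Erdős–Szekeres recurrence R(r, t') ≤ R(r−1, t') + R(r, t'−1) yields R(3, 5) ≤ 14.
Hence R(3, 5) = 14.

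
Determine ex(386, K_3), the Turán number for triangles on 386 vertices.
ex(386, K_3) = ⌊386^2/4⌋ = 37249

Mantel (1907): a triangle-free graph on n vertices has at most ⌊n^2/4⌋ edges, with equality for the complete bipartite graph K_{⌊n/2⌋, ⌈n/2⌉}. For n = 386: ⌊386^2/4⌋ = ⌊148996/4⌋ = 37249. The extremal graph is K_{193, 193}, which has 193·193 = 37249 edges.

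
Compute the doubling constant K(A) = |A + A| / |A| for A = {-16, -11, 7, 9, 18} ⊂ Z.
K = |A + A| / |A| = 15/5 = 3

Enumerate A + A = {a + b : a, b ∈ A}. With |A| = 5, there are |A|^2 = 25 ordered sum pairs; collecting distinct values, A + A = {-32, -27, -22, -9, -7, -4, -2, 2, 7, 14, 16, 18, 25, 27, 36}, so |A + A| = 15. Thus K = 15/5 = 3. For comparison, the minimum possible |A + A| over all 5-element sets is 2·5 − 1 = 9 (so min K = 9/5), attained only by arithmetic progressions.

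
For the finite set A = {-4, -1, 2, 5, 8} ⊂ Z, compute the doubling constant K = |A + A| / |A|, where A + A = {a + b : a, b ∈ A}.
K = |A + A| / |A| = 9/5

Enumerate A + A = {a + b : a, b ∈ A}. With |A| = 5, there are |A|^2 = 25 ordered sum pairs; collecting distinct values, A + A = {-8, -5, -2, 1, 4, 7, 10, 13, 16}, so |A + A| = 9. Thus K = 9/5. Here |A + A| = 2|A| − 1 = 9, the minimum possible — so K = 9/5 is minimal, which holds iff A is an arithmetic progression.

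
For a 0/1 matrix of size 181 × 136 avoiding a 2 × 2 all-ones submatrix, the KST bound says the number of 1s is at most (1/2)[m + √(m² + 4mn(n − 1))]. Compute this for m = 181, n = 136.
z(181, 136; 2, 2) ≤ (1/2)[181 + √(181² + 4·181·136·135)] = (1/2)[181 + √13325401] = 1915.6987

Kővári–Sós–Turán: let r_1, ..., r_181 be the row sums and z = Σ r_i the total number of 1s. Each pair of columns can share at most one row with both entries 1 (else a 2×2 all-ones block appears), so Σ_i C(r_i, 2) ≤ C(136, 2) = 9180. By convexity Σ_i C(r_i, 2) ≥ 181·C(z/181, 2) = z(z − 181)/(2·181), giving z² − 181z − 181·136·135 ≤ 0 and hence z ≤ (1/2)[181 + √(32761 + 4·3323160)] = (1/2)[181 + √13325401] ≈ (1/2)(181 + 3650.3974) = 1915.6987.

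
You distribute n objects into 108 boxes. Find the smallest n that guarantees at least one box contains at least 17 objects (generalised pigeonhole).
n = (17 − 1)·108 + 1 = 1729

By the generalised pigeonhole principle, to guarantee some box contains ≥ r objects we need more than (r − 1) · k objects total. Threshold: n = (r − 1) · k + 1. With r = 17 and k = 108: n = 16 · 108 + 1 = 1728 + 1 = 1729. For n = 1728 = 16 · 108, we can put exactly 16 objects in every box, avoiding 17 in any single one — so 1729 is tight.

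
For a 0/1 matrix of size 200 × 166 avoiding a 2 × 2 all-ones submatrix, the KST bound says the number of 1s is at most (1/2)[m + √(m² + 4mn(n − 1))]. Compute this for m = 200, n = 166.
z(200, 166; 2, 2) ≤ (1/2)[200 + √(200² + 4·200·166·165)] = (1/2)[200 + √21952000] = 2442.6481

Kővári–Sós–Turán: let r_1, ..., r_200 be the row sums and z = Σ r_i the total number of 1s. Each pair of columns can share at most one row with both entries 1 (else a 2×2 all-ones block appears), so Σ_i C(r_i, 2) ≤ C(166, 2) = 13695. By convexity Σ_i C(r_i, 2) ≥ 200·C(z/200, 2) = z(z − 200)/(2·200), giving z² − 200z − 200·166·165 ≤ 0 and hence z ≤ (1/2)[200 + √(40000 + 4·5478000)] = (1/2)[200 + √21952000] ≈ (1/2)(200 + 4685.2961) = 2442.6481.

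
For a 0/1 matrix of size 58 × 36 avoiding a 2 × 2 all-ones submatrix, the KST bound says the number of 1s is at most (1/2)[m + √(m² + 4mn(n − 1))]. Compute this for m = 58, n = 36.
z(58, 36; 2, 2) ≤ (1/2)[58 + √(58² + 4·58·36·35)] = (1/2)[58 + √295684] = 300.8842

Kővári–Sós–Turán: let r_1, ..., r_58 be the row sums and z = Σ r_i the total number of 1s. Each pair of columns can share at most one row with both entries 1 (else a 2×2 all-ones block appears), so Σ_i C(r_i, 2) ≤ C(36, 2) = 630. By convexity Σ_i C(r_i, 2) ≥ 58·C(z/58, 2) = z(z − 58)/(2·58), giving z² − 58z − 58·36·35 ≤ 0 and hence z ≤ (1/2)[58 + √(3364 + 4·73080)] = (1/2)[58 + √295684] ≈ (1/2)(58 + 543.7683) = 300.8842.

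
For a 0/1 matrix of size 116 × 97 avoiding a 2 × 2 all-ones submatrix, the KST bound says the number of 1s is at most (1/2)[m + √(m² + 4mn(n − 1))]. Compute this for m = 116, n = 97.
z(116, 97; 2, 2) ≤ (1/2)[116 + √(116² + 4·116·97·96)] = (1/2)[116 + √4334224] = 1098.94

Kővári–Sós–Turán: let r_1, ..., r_116 be the row sums and z = Σ r_i the total number of 1s. Each pair of columns can share at most one row with both entries 1 (else a 2×2 all-ones block appears), so Σ_i C(r_i, 2) ≤ C(97, 2) = 4656. By convexity Σ_i C(r_i, 2) ≥ 116·C(z/116, 2) = z(z − 116)/(2·116), giving z² − 116z − 116·97·96 ≤ 0 and hence z ≤ (1/2)[116 + √(13456 + 4·1080192)] = (1/2)[116 + √4334224] ≈ (1/2)(116 + 2081.8799) = 1098.94.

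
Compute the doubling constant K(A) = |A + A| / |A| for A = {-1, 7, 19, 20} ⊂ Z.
K = |A + A| / |A| = 10/4 = 5/2

Enumerate A + A = {a + b : a, b ∈ A}. With |A| = 4, there are |A|^2 = 16 ordered sum pairs; collecting distinct values, A + A = {-2, 6, 14, 18, 19, 26, 27, 38, 39, 40}, so |A + A| = 10. Thus K = 10/4 = 5/2. For comparison, the minimum possible |A + A| over all 4-element sets is 2·4 − 1 = 7 (so min K = 7/4), attained only by arithmetic progressions.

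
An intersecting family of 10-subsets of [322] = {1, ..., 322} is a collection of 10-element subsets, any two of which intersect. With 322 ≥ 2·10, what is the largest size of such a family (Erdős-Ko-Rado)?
max |F| = C(321, 9) = 89051382289283480

The Erdős-Ko-Rado theorem states: for n ≥ 2k, an intersecting family of k-subsets of an n-element set has size at most C(n − 1, k − 1), with equality for 'star' families {A ⊆ [n] : |A| = k, i ∈ A} (fix an element i). For n = 322, k = 10: C(321, 9) = 89051382289283480.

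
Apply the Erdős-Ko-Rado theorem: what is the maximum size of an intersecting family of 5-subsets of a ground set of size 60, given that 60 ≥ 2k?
max |F| = C(59, 4) = 455126

Erdős-Ko-Rado (1961): when n ≥ 2k, max |F| = C(n−1, k−1). The bound is attained by the star {A : i ∈ A} for any fixed i ∈ [n]. Here C(60−1, 5−1) = C(59, 4) = 455126.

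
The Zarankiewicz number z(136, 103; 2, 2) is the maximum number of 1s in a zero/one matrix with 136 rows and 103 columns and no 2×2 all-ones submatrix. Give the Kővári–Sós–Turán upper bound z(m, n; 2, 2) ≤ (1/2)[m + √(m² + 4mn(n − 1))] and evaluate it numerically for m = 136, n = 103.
z(136, 103; 2, 2) ≤ (1/2)[136 + √(136² + 4·136·103·102)] = (1/2)[136 + √5733760] = 1265.2635

Kővári–Sós–Turán: let r_1, ..., r_136 be the row sums and z = Σ r_i the total number of 1s. Each pair of columns can share at most one row with both entries 1 (else a 2×2 all-ones block appears), so Σ_i C(r_i, 2) ≤ C(103, 2) = 5253. By convexity Σ_i C(r_i, 2) ≥ 136·C(z/136, 2) = z(z − 136)/(2·136), giving z² − 136z − 136·103·102 ≤ 0 and hence z ≤ (1/2)[136 + √(18496 + 4·1428816)] = (1/2)[136 + √5733760] ≈ (1/2)(136 + 2394.5271) = 1265.2635.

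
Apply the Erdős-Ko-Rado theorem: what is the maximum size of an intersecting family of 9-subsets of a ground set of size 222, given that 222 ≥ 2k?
max |F| = C(221, 8) = 124154011875465

The Erdős-Ko-Rado theorem states: for n ≥ 2k, an intersecting family of k-subsets of an n-element set has size at most C(n − 1, k − 1), with equality for 'star' families {A ⊆ [n] : |A| = k, i ∈ A} (fix an element i). For n = 222, k = 9: C(221, 8) = 124154011875465.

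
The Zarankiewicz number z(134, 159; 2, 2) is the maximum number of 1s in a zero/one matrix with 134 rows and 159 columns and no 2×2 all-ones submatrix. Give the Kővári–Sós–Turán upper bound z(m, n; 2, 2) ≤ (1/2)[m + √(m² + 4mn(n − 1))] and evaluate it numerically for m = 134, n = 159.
z(134, 159; 2, 2) ≤ (1/2)[134 + √(134² + 4·134·159·158)] = (1/2)[134 + √13483348] = 1902.9839

Kővári–Sós–Turán: let r_1, ..., r_134 be the row sums and z = Σ r_i the total number of 1s. Each pair of columns can share at most one row with both entries 1 (else a 2×2 all-ones block appears), so Σ_i C(r_i, 2) ≤ C(159, 2) = 12561. By convexity Σ_i C(r_i, 2) ≥ 134·C(z/134, 2) = z(z − 134)/(2·134), giving z² − 134z − 134·159·158 ≤ 0 and hence z ≤ (1/2)[134 + √(17956 + 4·3366348)] = (1/2)[134 + √13483348] ≈ (1/2)(134 + 3671.9679) = 1902.9839.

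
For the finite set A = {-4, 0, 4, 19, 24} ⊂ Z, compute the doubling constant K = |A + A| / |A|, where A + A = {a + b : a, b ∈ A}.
K = |A + A| / |A| = 14/5

Enumerate A + A = {a + b : a, b ∈ A}. With |A| = 5, there are |A|^2 = 25 ordered sum pairs; collecting distinct values, A + A = {-8, -4, 0, 4, 8, 15, 19, 20, 23, 24, 28, 38, 43, 48}, so |A + A| = 14. Thus K = 14/5. For comparison, the minimum possible |A + A| over all 5-element sets is 2·5 − 1 = 9 (so min K = 9/5), attained only by arithmetic progressions.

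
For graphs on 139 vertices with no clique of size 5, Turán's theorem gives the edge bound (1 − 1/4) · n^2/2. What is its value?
Turán density bound = (3/4) · 139^2/2 = 57963/8 ≈ 7245.375

Turán's theorem: ex(n, K_{r+1}) is achieved by the complete r-partite Turán graph T(n, r) with parts as balanced as possible, and is at most (1 − 1/r) · n^2/2. For r = 4, n = 139: the density bound is (3/4) · 19321/2 = 57963/8 ≈ 7245.375. The integer-valued extremum is e(T(139, 4)) = 7245, which is strictly less than the density bound 57963/8 since 4 ∤ 139 (the parts of T(139, 4) cannot all be equal).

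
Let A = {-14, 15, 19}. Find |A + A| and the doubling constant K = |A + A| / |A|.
K = |A + A| / |A| = 6/3 = 2

Enumerate A + A = {a + b : a, b ∈ A}. With |A| = 3, there are |A|^2 = 9 ordered sum pairs; collecting distinct values, A + A = {-28, 1, 5, 30, 34, 38}, so |A + A| = 6. Thus K = 6/3 = 2. For comparison, the minimum possible |A + A| over all 3-element sets is 2·3 − 1 = 5 (so min K = 5/3), attained only by arithmetic progressions.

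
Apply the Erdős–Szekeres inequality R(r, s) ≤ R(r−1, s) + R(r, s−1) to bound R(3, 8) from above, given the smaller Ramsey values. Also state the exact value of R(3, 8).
R(3, 8) ≤ R(2, 8) + R(3, 7) = 8 + 23 = 31; exact value R(3, 8) = 28.

The Erdős–Szekeres recurrence R(r, s) ≤ R(r−1, s) + R(r, s−1) applied to (r, s) = (3, 8) gives
  R(3, 8) ≤ R(2, 8) + R(3, 7) = 8 + 23 = 31.
(Recall R(2, k) = k and R is symmetric.) The recurrence is not tight here (it gives 31, but the exact value is R(3, 8) = 28); the tight upper bound requires a sharper argument than the simple recurrence, combined with a lower-bound construction on K_{27}.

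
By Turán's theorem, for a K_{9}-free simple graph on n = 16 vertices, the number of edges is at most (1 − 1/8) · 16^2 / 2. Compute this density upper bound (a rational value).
Turán density bound = (7/8) · 16^2/2 = 112

Turán's theorem: ex(n, K_{r+1}) is achieved by the complete r-partite Turán graph T(n, r) with parts as balanced as possible, and is at most (1 − 1/r) · n^2/2. For r = 8, n = 16: the density bound is (7/8) · 256/2 = 112. Since 8 ∣ 16, the Turán graph T(16, 8) has parts of equal size 2, and its edge count e(T(16, 8)) = 112 attains the density bound exactly.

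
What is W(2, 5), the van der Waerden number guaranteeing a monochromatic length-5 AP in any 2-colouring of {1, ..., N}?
W(2, 5) = 178

This is a classical value, W(2, 5) = 178, established by combining an explicit 2-colouring of {1, ..., 177} with no monochromatic 5-AP (giving the lower bound W(2, 5) > 177) and a finite case analysis / exhaustive computer search showing every 2-colouring of {1, ..., 178} has such an AP.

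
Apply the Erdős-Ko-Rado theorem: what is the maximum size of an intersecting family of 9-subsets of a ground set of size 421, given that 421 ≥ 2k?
max |F| = C(420, 8) = 22456752200702820

The Erdős-Ko-Rado theorem states: for n ≥ 2k, an intersecting family of k-subsets of an n-element set has size at most C(n − 1, k − 1), with equality for 'star' families {A ⊆ [n] : |A| = k, i ∈ A} (fix an element i). For n = 421, k = 9: C(420, 8) = 22456752200702820.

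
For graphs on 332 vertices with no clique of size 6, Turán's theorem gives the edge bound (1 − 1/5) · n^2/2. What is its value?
Turán density bound = (4/5) · 332^2/2 = 220448/5 ≈ 44089.6

Turán's theorem: ex(n, K_{r+1}) is achieved by the complete r-partite Turán graph T(n, r) with parts as balanced as possible, and is at most (1 − 1/r) · n^2/2. For r = 5, n = 332: the density bound is (4/5) · 110224/2 = 220448/5 ≈ 44089.6. The integer-valued extremum is e(T(332, 5)) = 44089, which is strictly less than the density bound 220448/5 since 5 ∤ 332 (the parts of T(332, 5) cannot all be equal).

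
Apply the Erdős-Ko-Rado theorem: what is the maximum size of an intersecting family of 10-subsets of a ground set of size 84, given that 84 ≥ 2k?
max |F| = C(83, 9) = 328693558050

The Erdős-Ko-Rado theorem states: for n ≥ 2k, an intersecting family of k-subsets of an n-element set has size at most C(n − 1, k − 1), with equality for 'star' families {A ⊆ [n] : |A| = k, i ∈ A} (fix an element i). For n = 84, k = 10: C(83, 9) = 328693558050.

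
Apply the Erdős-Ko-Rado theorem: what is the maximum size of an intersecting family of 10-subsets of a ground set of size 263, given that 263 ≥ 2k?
max |F| = C(262, 9) = 13951425023606720

The Erdős-Ko-Rado theorem states: for n ≥ 2k, an intersecting family of k-subsets of an n-element set has size at most C(n − 1, k − 1), with equality for 'star' families {A ⊆ [n] : |A| = k, i ∈ A} (fix an element i). For n = 263, k = 10: C(262, 9) = 13951425023606720.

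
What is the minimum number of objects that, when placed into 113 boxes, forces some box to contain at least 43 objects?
n = (43 − 1)·113 + 1 = 4747

By the generalised pigeonhole principle, to guarantee some box contains ≥ r objects we need more than (r − 1) · k objects total. Threshold: n = (r − 1) · k + 1. With r = 43 and k = 113: n = 42 · 113 + 1 = 4746 + 1 = 4747. For n = 4746 = 42 · 113, we can put exactly 42 objects in every box, avoiding 43 in any single one — so 4747 is tight.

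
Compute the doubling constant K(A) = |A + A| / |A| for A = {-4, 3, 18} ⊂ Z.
K = |A + A| / |A| = 6/3 = 2

Enumerate A + A = {a + b : a, b ∈ A}. With |A| = 3, there are |A|^2 = 9 ordered sum pairs; collecting distinct values, A + A = {-8, -1, 6, 14, 21, 36}, so |A + A| = 6. Thus K = 6/3 = 2. For comparison, the minimum possible |A + A| over all 3-element sets is 2·3 − 1 = 5 (so min K = 5/3), attained only by arithmetic progressions.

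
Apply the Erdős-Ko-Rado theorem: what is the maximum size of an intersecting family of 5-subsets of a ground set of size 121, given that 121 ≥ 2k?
max |F| = C(120, 4) = 8214570

Erdős-Ko-Rado (1961): when n ≥ 2k, max |F| = C(n−1, k−1). The bound is attained by the star {A : i ∈ A} for any fixed i ∈ [n]. Here C(121−1, 5−1) = C(120, 4) = 8214570.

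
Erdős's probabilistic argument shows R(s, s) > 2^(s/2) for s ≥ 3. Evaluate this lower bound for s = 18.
2^(18/2) = 512; so R(18, 18) > 512

Colour each edge of K_n uniformly at random with red/blue. The expected number of monochromatic K_18 is C(n, 18) · 2 · 2^(−C(18,2)). If C(n, 18) · 2^(1 − C(18,2)) < 1, then with positive probability no monochromatic K_18 exists, so R(18, 18) > n. The standard estimate C(n, 18) ≤ n^18/18! shows this inequality holds whenever n ≤ 2^(18/2) (since 18! · 2^(C(18,2) − 1) > 2^(18^2/2) ≥ n^18). Hence R(18, 18) > 2^(18/2) = 512.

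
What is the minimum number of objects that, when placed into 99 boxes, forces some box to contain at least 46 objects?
n = (46 − 1)·99 + 1 = 4456

By the generalised pigeonhole principle, to guarantee some box contains ≥ r objects we need more than (r − 1) · k objects total. Threshold: n = (r − 1) · k + 1. With r = 46 and k = 99: n = 45 · 99 + 1 = 4455 + 1 = 4456. For n = 4455 = 45 · 99, we can put exactly 45 objects in every box, avoiding 46 in any single one — so 4456 is tight.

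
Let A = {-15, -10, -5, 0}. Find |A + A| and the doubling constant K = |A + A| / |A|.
K = |A + A| / |A| = 7/4

Enumerate A + A = {a + b : a, b ∈ A}. With |A| = 4, there are |A|^2 = 16 ordered sum pairs; collecting distinct values, A + A = {-30, -25, -20, -15, -10, -5, 0}, so |A + A| = 7. Thus K = 7/4. Here |A + A| = 2|A| − 1 = 7, the minimum possible — so K = 7/4 is minimal, which holds iff A is an arithmetic progression.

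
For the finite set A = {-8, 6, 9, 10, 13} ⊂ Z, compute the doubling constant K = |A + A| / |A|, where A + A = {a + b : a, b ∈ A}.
K = |A + A| / |A| = 14/5

Enumerate A + A = {a + b : a, b ∈ A}. With |A| = 5, there are |A|^2 = 25 ordered sum pairs; collecting distinct values, A + A = {-16, -2, 1, 2, 5, 12, 15, 16, 18, 19, 20, 22, 23, 26}, so |A + A| = 14. Thus K = 14/5. For comparison, the minimum possible |A + A| over all 5-element sets is 2·5 − 1 = 9 (so min K = 9/5), attained only by arithmetic progressions.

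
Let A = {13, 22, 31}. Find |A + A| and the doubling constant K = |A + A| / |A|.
K = |A + A| / |A| = 5/3

Enumerate A + A = {a + b : a, b ∈ A}. With |A| = 3, there are |A|^2 = 9 ordered sum pairs; collecting distinct values, A + A = {26, 35, 44, 53, 62}, so |A + A| = 5. Thus K = 5/3. Here |A + A| = 2|A| − 1 = 5, the minimum possible — so K = 5/3 is minimal, which holds iff A is an arithmetic progression.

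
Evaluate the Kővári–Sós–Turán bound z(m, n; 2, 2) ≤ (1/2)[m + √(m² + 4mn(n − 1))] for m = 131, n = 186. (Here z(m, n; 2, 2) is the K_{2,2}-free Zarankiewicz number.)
z(131, 186; 2, 2) ≤ (1/2)[131 + √(131² + 4·131·186·185)] = (1/2)[131 + √18048001] = 2189.6469

Kővári–Sós–Turán: let r_1, ..., r_131 be the row sums and z = Σ r_i the total number of 1s. Each pair of columns can share at most one row with both entries 1 (else a 2×2 all-ones block appears), so Σ_i C(r_i, 2) ≤ C(186, 2) = 17205. By convexity Σ_i C(r_i, 2) ≥ 131·C(z/131, 2) = z(z − 131)/(2·131), giving z² − 131z − 131·186·185 ≤ 0 and hence z ≤ (1/2)[131 + √(17161 + 4·4507710)] = (1/2)[131 + √18048001] ≈ (1/2)(131 + 4248.2939) = 2189.6469.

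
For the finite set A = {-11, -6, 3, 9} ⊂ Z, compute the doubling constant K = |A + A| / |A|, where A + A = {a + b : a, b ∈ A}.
K = |A + A| / |A| = 10/4 = 5/2

Enumerate A + A = {a + b : a, b ∈ A}. With |A| = 4, there are |A|^2 = 16 ordered sum pairs; collecting distinct values, A + A = {-22, -17, -12, -8, -3, -2, 3, 6, 12, 18}, so |A + A| = 10. Thus K = 10/4 = 5/2. For comparison, the minimum possible |A + A| over all 4-element sets is 2·4 − 1 = 7 (so min K = 7/4), attained only by arithmetic progressions.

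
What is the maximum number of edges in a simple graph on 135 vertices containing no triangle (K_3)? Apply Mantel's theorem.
ex(135, K_3) = ⌊135^2/4⌋ = 4556

Mantel (1907): a triangle-free graph on n vertices has at most ⌊n^2/4⌋ edges, with equality for the complete bipartite graph K_{⌊n/2⌋, ⌈n/2⌉}. For n = 135: ⌊135^2/4⌋ = ⌊18225/4⌋ = 4556. The extremal graph is K_{67, 68}, which has 67·68 = 4556 edges.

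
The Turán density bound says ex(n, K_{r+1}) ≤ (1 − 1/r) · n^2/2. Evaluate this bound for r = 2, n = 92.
Turán density bound = (1/2) · 92^2/2 = 2116

Turán's theorem: ex(n, K_{r+1}) is achieved by the complete r-partite Turán graph T(n, r) with parts as balanced as possible, and is at most (1 − 1/r) · n^2/2. For r = 2, n = 92: the density bound is (1/2) · 8464/2 = 2116. Since 2 ∣ 92, the Turán graph T(92, 2) has parts of equal size 46, and its edge count e(T(92, 2)) = 2116 attains the density bound exactly.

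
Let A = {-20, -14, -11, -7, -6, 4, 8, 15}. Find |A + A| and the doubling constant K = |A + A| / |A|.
K = |A + A| / |A| = 32/8 = 4

Enumerate A + A = {a + b : a, b ∈ A}. With |A| = 8, there are |A|^2 = 64 ordered sum pairs; collecting distinct values, A + A = {-40, -34, -31, -28, -27, -26, -25, -22, -21, -20, -18, -17, -16, -14, -13, -12, -10, -7, -6, -5, -3, -2, 1, 2, 4, 8, 9, 12, 16, 19, 23, 30}, so |A + A| = 32. Thus K = 32/8 = 4. For comparison, the minimum possible |A + A| over all 8-element sets is 2·8 − 1 = 15 (so min K = 15/8), attained only by arithmetic progressions.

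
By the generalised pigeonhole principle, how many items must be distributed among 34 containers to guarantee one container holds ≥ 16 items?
n = (16 − 1)·34 + 1 = 511

By the generalised pigeonhole principle, to guarantee some box contains ≥ r objects we need more than (r − 1) · k objects total. Threshold: n = (r − 1) · k + 1. With r = 16 and k = 34: n = 15 · 34 + 1 = 510 + 1 = 511. For n = 510 = 15 · 34, we can put exactly 15 objects in every box, avoiding 16 in any single one — so 511 is tight.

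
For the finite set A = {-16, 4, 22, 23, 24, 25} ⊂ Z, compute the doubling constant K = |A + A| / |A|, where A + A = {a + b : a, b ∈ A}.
K = |A + A| / |A| = 17/6

Enumerate A + A = {a + b : a, b ∈ A}. With |A| = 6, there are |A|^2 = 36 ordered sum pairs; collecting distinct values, A + A = {-32, -12, 6, 7, 8, 9, 26, 27, 28, 29, 44, 45, 46, 47, 48, 49, 50}, so |A + A| = 17. Thus K = 17/6. For comparison, the minimum possible |A + A| over all 6-element sets is 2·6 − 1 = 11 (so min K = 11/6), attained only by arithmetic progressions.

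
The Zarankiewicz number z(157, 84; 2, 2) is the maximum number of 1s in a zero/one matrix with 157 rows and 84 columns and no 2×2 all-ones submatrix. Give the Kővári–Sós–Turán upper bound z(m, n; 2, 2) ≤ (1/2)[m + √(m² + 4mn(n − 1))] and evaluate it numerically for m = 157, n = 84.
z(157, 84; 2, 2) ≤ (1/2)[157 + √(157² + 4·157·84·83)] = (1/2)[157 + √4403065] = 1127.6741

Kővári–Sós–Turán: let r_1, ..., r_157 be the row sums and z = Σ r_i the total number of 1s. Each pair of columns can share at most one row with both entries 1 (else a 2×2 all-ones block appears), so Σ_i C(r_i, 2) ≤ C(84, 2) = 3486. By convexity Σ_i C(r_i, 2) ≥ 157·C(z/157, 2) = z(z − 157)/(2·157), giving z² − 157z − 157·84·83 ≤ 0 and hence z ≤ (1/2)[157 + √(24649 + 4·1094604)] = (1/2)[157 + √4403065] ≈ (1/2)(157 + 2098.3482) = 1127.6741.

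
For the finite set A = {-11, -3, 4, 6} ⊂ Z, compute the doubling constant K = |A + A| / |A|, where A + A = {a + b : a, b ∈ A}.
K = |A + A| / |A| = 10/4 = 5/2

Enumerate A + A = {a + b : a, b ∈ A}. With |A| = 4, there are |A|^2 = 16 ordered sum pairs; collecting distinct values, A + A = {-22, -14, -7, -6, -5, 1, 3, 8, 10, 12}, so |A + A| = 10. Thus K = 10/4 = 5/2. For comparison, the minimum possible |A + A| over all 4-element sets is 2·4 − 1 = 7 (so min K = 7/4), attained only by arithmetic progressions.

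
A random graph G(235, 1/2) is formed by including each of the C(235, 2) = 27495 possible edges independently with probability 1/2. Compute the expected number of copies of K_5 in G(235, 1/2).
E[# K_5] = C(235, 5) · (1/2)^C(5, 2) = 5722138422 / 2^10 = 2861069211/512 ≈ 5588025.802734

For each 5-subset S of vertices (there are C(235, 5) = 5722138422 such S), let X_S = 1 if S induces a K_5 (all C(5, 2) = 10 edges present). Then P(X_S = 1) = (1/2)^10 = 1/1024. By linearity of expectation, E[# K_5] = C(235, 5) · (1/2)^10 = 5722138422 / 1024 = 2861069211/512 ≈ 5588025.802734.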